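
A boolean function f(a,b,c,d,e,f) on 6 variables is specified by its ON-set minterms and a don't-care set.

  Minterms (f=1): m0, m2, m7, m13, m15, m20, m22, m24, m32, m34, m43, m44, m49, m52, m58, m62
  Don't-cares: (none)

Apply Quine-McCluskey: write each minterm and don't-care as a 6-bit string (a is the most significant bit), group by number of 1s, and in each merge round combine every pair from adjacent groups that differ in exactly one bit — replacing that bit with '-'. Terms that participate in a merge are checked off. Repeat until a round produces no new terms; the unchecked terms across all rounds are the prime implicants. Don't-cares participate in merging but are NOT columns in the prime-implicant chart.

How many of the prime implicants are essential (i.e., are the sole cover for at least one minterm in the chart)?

10

size-2^0 implicants → 000000(✓)  000010(✓)  000111(✓)  001101(✓)  001111(✓)  010100(✓)  010110(✓)  011000  100000(✓)  100010(✓)  101011  101100  110001  110100(✓)  111010(✓)  111110(✓)
size-2^1 implicants → -00000(✓)  -00010(✓)  -10100  00-111  0000-0(✓)  0011-1  0101-0  1000-0(✓)  111-10
size-2^2 implicants → -000-0
Unchecked terms (primes): -000-0, -10100, 00-111, 0011-1, 0101-0, 011000, 101011, 101100, 110001, 111-10
Minterm coverage:
  m0 ⊆ -000-0 [E]
  m2 ⊆ -000-0 [E]
  m7 ⊆ 00-111 [E]
  m13 ⊆ 0011-1 [E]
  m15 ⊆ 00-111,0011-1
  m20 ⊆ -10100,0101-0
  m22 ⊆ 0101-0 [E]
  m24 ⊆ 011000 [E]
  m32 ⊆ -000-0 [E]
  m34 ⊆ -000-0 [E]
  m43 ⊆ 101011 [E]
  m44 ⊆ 101100 [E]
  m49 ⊆ 110001 [E]
  m52 ⊆ -10100 [E]
  m58 ⊆ 111-10 [E]
  m62 ⊆ 111-10 [E]
E = {-000-0, -10100, 00-111, 0011-1, 0101-0, 011000, 101011, 101100, 110001, 111-10}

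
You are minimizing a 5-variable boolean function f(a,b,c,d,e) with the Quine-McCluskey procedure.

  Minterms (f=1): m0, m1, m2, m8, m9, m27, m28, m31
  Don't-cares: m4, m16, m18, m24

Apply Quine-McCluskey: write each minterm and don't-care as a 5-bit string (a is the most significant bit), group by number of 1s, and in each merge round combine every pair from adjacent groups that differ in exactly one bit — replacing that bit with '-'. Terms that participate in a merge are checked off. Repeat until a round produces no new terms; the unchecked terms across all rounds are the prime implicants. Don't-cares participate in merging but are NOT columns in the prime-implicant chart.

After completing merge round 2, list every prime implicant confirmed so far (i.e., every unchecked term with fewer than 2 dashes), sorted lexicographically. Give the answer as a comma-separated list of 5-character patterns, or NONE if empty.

Round 0: 00000✓ 00001✓ 00010✓ 00100✓ 01000✓ 01001✓ 10000✓ 10010✓ 11000✓ 11011✓ 11100✓ 11111✓
Round 1: -0000✓ -0010✓ -1000✓ 0-000✓ 0-001✓ 00-00 000-0✓ 0000-✓ 0100-✓ 1-000✓ 100-0✓ 11-00 11-11
Round 2: --000 -00-0 0-00-
PIs = {--000, -00-0, 0-00-, 00-00, 11-00, 11-11}

00-00, 11-00, 11-11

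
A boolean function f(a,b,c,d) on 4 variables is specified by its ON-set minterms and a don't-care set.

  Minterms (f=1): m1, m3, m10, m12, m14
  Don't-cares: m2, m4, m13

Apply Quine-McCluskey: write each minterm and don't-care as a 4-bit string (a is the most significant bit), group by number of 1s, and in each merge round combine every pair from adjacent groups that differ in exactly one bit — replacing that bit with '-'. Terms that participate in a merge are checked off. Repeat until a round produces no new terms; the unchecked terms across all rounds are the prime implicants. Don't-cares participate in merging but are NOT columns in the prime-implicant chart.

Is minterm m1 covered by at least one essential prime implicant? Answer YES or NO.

YES

Round 0: 0001✓ 0010✓ 0011✓ 0100✓ 1010✓ 1100✓ 1101✓ 1110✓
Round 1: -010 -100 00-1 001- 1-10 11-0 110-
PIs = {-010, -100, 00-1, 001-, 1-10, 11-0, 110-}
Coverage chart:
  m1: 00-1 ←essential
  m3: 00-1,001-
  m10: -010,1-10
  m12: -100,11-0,110-
  m14: 1-10,11-0
Essential: 00-1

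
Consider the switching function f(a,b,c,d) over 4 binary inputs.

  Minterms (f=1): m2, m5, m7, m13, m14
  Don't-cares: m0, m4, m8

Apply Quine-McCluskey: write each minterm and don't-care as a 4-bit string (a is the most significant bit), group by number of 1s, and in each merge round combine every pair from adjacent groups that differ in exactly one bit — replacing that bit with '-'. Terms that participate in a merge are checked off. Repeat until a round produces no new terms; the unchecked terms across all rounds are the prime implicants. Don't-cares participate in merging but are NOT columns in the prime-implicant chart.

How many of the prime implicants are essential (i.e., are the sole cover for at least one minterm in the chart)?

4

[col 0] 0000*, 0010*, 0100*, 0101*, 0111*, 1000*, 1101*, 1110
[col 1] -000, -101, 0-00, 00-0, 01-1, 010-
Prime implicants: -000, -101, 0-00, 00-0, 01-1, 010-, 1110
PI chart (minterm → PIs covering it):
  2 | 00-0  (sole → essential)
  5 | -101,01-1,010-
  7 | 01-1  (sole → essential)
  13 | -101  (sole → essential)
  14 | 1110  (sole → essential)
Essential prime implicants: -101, 00-0, 01-1, 1110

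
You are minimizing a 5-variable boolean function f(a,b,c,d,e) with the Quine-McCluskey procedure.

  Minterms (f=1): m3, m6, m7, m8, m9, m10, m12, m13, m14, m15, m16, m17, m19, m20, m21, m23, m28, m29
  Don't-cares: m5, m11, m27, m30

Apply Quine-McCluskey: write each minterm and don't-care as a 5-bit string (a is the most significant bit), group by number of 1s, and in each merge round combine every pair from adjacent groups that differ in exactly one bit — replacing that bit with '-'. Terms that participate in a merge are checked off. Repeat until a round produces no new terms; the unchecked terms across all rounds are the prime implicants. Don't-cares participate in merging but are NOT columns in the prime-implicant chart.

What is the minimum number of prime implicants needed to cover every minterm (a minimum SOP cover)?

5

[col 0] 00011*, 00101*, 00110*, 00111*, 01000*, 01001*, 01010*, 01011*, 01100*, 01101*, 01110*, 01111*, 10000*, 10001*, 10011*, 10100*, 10101*, 10111*, 11011*, 11100*, 11101*, 11110*
[col 1] -0011*, -0101*, -0111*, -1011*, -1100*, -1101*, -1110*, 0-011*, 0-101*, 0-110*, 0-111*, 00-11*, 001-1*, 0011-*, 01-00*, 01-01*, 01-10*, 01-11*, 010-0*, 010-1*, 0100-*, 0101-*, 011-0*, 011-1*, 0110-*, 0111-*, 1-011*, 1-100*, 1-101*, 10-00*, 10-01*, 10-11*, 100-1*, 1000-*, 101-1*, 1010-*, 111-0*, 1110-*
[col 2] --011, --101, -0-11, -01-1, -11-0, -110-, 0--11, 0-1-1, 0-11-, 01--0*, 01--1*, 01-0-*, 01-1-*, 010--*, 011--*, 1-10-, 10--1, 10-0-
[col 3] 01---
Prime implicants: --011, --101, -0-11, -01-1, -11-0, -110-, 0--11, 0-1-1, 0-11-, 01---, 1-10-, 10--1, 10-0-
PI chart (minterm → PIs covering it):
  3 | --011,-0-11,0--11
  6 | 0-11-  (sole → essential)
  7 | -0-11,-01-1,0--11,0-1-1,0-11-
  8 | 01---  (sole → essential)
  9 | 01---  (sole → essential)
  10 | 01---  (sole → essential)
  12 | -11-0,-110-,01---
  13 | --101,-110-,0-1-1,01---
  14 | -11-0,0-11-,01---
  15 | 0--11,0-1-1,0-11-,01---
  16 | 10-0-  (sole → essential)
  17 | 10--1,10-0-
  19 | --011,-0-11,10--1
  20 | 1-10-,10-0-
  21 | --101,-01-1,1-10-,10--1,10-0-
  23 | -0-11,-01-1,10--1
  28 | -11-0,-110-,1-10-
  29 | --101,-110-,1-10-
Essential prime implicants: 0-11-, 01---, 10-0-
Petrick residual → -0-11, -110-
Minimum SOP uses 5 PIs: b'de + bcd' + a'cd + a'b + ab'd'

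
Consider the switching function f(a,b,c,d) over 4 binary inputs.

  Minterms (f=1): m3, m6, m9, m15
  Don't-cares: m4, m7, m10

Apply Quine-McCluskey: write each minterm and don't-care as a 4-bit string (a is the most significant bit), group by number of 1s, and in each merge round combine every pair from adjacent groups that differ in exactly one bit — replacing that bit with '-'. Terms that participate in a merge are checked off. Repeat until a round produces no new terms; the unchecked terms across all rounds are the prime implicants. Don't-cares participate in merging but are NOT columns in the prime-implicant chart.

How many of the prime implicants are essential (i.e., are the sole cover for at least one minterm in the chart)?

3

Round 0: 0011✓ 0100✓ 0110✓ 0111✓ 1001 1010 1111✓
Round 1: -111 0-11 01-0 011-
PIs = {-111, 0-11, 01-0, 011-, 1001, 1010}
Coverage chart:
  m3: 0-11 ←essential
  m6: 01-0,011-
  m9: 1001 ←essential
  m15: -111 ←essential
Essential: -111, 0-11, 1001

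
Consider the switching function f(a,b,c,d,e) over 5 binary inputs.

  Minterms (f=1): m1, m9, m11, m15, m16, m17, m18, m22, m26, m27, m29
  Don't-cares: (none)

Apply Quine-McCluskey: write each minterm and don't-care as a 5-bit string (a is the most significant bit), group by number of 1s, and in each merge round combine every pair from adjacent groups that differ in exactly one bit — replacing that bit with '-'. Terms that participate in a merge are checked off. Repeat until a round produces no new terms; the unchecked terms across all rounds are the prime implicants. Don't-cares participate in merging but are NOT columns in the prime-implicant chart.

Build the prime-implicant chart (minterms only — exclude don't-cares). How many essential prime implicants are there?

3

Round 0: 00001✓ 01001✓ 01011✓ 01111✓ 10000✓ 10001✓ 10010✓ 10110✓ 11010✓ 11011✓ 11101
Round 1: -0001 -1011 0-001 01-11 010-1 1-010 10-10 100-0 1000- 1101-
PIs = {-0001, -1011, 0-001, 01-11, 010-1, 1-010, 10-10, 100-0, 1000-, 1101-, 11101}
Coverage chart:
  m1: -0001,0-001
  m9: 0-001,010-1
  m11: -1011,01-11,010-1
  m15: 01-11 ←essential
  m16: 100-0,1000-
  m17: -0001,1000-
  m18: 1-010,10-10,100-0
  m22: 10-10 ←essential
  m26: 1-010,1101-
  m27: -1011,1101-
  m29: 11101 ←essential
Essential: 01-11, 10-10, 11101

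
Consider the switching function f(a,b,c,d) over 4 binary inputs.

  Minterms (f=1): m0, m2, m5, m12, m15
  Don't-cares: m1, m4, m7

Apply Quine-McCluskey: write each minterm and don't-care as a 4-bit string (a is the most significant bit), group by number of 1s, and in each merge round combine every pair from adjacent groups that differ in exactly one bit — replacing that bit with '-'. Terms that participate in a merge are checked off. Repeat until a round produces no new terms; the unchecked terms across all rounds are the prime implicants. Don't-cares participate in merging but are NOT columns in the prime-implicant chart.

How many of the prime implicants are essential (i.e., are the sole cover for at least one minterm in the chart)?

size-2^0 implicants → 0000(✓)  0001(✓)  0010(✓)  0100(✓)  0101(✓)  0111(✓)  1100(✓)  1111(✓)
size-2^1 implicants → -100  -111  0-00(✓)  0-01(✓)  00-0  000-(✓)  01-1  010-(✓)
size-2^2 implicants → 0-0-
Unchecked terms (primes): -100, -111, 0-0-, 00-0, 01-1
Minterm coverage:
  m0 ⊆ 0-0-,00-0
  m2 ⊆ 00-0 [E]
  m5 ⊆ 0-0-,01-1
  m12 ⊆ -100 [E]
  m15 ⊆ -111 [E]
E = {-100, -111, 00-0}

3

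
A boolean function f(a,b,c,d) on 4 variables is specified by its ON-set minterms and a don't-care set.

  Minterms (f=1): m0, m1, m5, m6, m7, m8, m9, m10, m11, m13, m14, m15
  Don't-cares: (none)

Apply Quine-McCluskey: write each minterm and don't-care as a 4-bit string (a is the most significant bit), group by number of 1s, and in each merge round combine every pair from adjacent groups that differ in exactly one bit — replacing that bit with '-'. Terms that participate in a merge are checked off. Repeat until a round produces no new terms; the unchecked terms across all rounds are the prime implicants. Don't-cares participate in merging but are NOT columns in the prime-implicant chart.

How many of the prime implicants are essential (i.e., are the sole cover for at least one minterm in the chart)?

Round 0: 0000✓ 0001✓ 0101✓ 0110✓ 0111✓ 1000✓ 1001✓ 1010✓ 1011✓ 1101✓ 1110✓ 1111✓
Round 1: -000✓ -001✓ -101✓ -110✓ -111✓ 0-01✓ 000-✓ 01-1✓ 011-✓ 1-01✓ 1-10✓ 1-11✓ 10-0✓ 10-1✓ 100-✓ 101-✓ 11-1✓ 111-✓
Round 2: --01 -00- -1-1 -11- 1--1 1-1- 10--
PIs = {--01, -00-, -1-1, -11-, 1--1, 1-1-, 10--}
Coverage chart:
  m0: -00- ←essential
  m1: --01,-00-
  m5: --01,-1-1
  m6: -11- ←essential
  m7: -1-1,-11-
  m8: -00-,10--
  m9: --01,-00-,1--1,10--
  m10: 1-1-,10--
  m11: 1--1,1-1-,10--
  m13: --01,-1-1,1--1
  m14: -11-,1-1-
  m15: -1-1,-11-,1--1,1-1-
Essential: -00-, -11-

2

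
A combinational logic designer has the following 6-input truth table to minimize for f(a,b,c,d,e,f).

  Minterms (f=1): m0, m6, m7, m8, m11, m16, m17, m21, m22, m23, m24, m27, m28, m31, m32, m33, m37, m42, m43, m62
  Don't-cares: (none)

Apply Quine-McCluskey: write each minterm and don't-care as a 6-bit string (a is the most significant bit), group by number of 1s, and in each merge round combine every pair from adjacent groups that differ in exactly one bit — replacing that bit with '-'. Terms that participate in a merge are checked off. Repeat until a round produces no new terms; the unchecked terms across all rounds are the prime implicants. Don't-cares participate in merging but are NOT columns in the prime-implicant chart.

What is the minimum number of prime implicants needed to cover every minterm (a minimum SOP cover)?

Round 0: 000000✓ 000110✓ 000111✓ 001000✓ 001011✓ 010000✓ 010001✓ 010101✓ 010110✓ 010111✓ 011000✓ 011011✓ 011100✓ 011111✓ 100000✓ 100001✓ 100101✓ 101010✓ 101011✓ 111110
Round 1: -00000 -01011 0-0000✓ 0-0110✓ 0-0111✓ 0-1000✓ 0-1011 00-000✓ 00011-✓ 01-000✓ 01-111 010-01 01000- 0101-1 01011-✓ 011-00 011-11 100-01 10000- 10101-
Round 2: 0--000 0-011-
PIs = {-00000, -01011, 0--000, 0-011-, 0-1011, 01-111, 010-01, 01000-, 0101-1, 011-00, 011-11, 100-01, 10000-, 10101-, 111110}
Coverage chart:
  m0: -00000,0--000
  m6: 0-011- ←essential
  m7: 0-011- ←essential
  m8: 0--000 ←essential
  m11: -01011,0-1011
  m16: 0--000,01000-
  m17: 010-01,01000-
  m21: 010-01,0101-1
  m22: 0-011- ←essential
  m23: 0-011-,01-111,0101-1
  m24: 0--000,011-00
  m27: 0-1011,011-11
  m28: 011-00 ←essential
  m31: 01-111,011-11
  m32: -00000,10000-
  m33: 100-01,10000-
  m37: 100-01 ←essential
  m42: 10101- ←essential
  m43: -01011,10101-
  m62: 111110 ←essential
Essential: 0--000, 0-011-, 011-00, 100-01, 10101-, 111110
Petrick residual → -00000, -01011, 010-01, 011-11
Min cover (10 terms): b'c'd'e'f' + b'cd'ef + a'd'e'f' + a'c'de + a'bc'e'f + a'bce'f' + a'bcef + ab'c'e'f + ab'cd'e + abcdef'

10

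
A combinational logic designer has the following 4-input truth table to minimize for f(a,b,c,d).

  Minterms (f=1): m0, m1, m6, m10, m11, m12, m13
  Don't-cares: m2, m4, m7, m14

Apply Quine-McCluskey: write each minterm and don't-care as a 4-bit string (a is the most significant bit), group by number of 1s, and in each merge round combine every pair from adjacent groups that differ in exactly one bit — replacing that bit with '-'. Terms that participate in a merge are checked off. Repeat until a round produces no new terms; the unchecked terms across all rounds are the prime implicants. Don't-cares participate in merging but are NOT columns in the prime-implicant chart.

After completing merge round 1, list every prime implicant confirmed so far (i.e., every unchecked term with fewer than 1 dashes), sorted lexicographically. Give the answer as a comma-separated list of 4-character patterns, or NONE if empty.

NONE

[col 0] 0000*, 0001*, 0010*, 0100*, 0110*, 0111*, 1010*, 1011*, 1100*, 1101*, 1110*
[col 1] -010*, -100*, -110*, 0-00*, 0-10*, 00-0*, 000-, 01-0*, 011-, 1-10*, 101-, 11-0*, 110-
[col 2] --10, -1-0, 0--0
Prime implicants: --10, -1-0, 0--0, 000-, 011-, 101-, 110-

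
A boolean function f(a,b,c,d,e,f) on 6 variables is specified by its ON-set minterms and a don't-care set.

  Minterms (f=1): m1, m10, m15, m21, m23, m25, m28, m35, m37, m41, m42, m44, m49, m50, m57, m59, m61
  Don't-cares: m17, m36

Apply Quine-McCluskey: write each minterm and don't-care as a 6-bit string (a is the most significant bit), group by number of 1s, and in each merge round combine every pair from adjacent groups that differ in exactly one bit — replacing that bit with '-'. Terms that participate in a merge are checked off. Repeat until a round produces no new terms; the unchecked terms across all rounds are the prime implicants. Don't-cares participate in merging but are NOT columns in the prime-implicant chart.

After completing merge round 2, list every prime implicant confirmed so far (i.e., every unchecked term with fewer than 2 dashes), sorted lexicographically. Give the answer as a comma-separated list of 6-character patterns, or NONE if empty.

[col 0] 000001*, 001010*, 001111, 010001*, 010101*, 010111*, 011001*, 011100, 100011, 100100*, 100101*, 101001*, 101010*, 101100*, 110001*, 110010, 111001*, 111011*, 111101*
[col 1] -01010, -10001*, -11001*, 0-0001, 01-001*, 010-01, 0101-1, 1-1001, 10-100, 10010-, 11-001*, 111-01, 1110-1
[col 2] -1-001
Prime implicants: -01010, -1-001, 0-0001, 001111, 010-01, 0101-1, 011100, 1-1001, 10-100, 100011, 10010-, 110010, 111-01, 1110-1

-01010, 0-0001, 001111, 010-01, 0101-1, 011100, 1-1001, 10-100, 100011, 10010-, 110010, 111-01, 1110-1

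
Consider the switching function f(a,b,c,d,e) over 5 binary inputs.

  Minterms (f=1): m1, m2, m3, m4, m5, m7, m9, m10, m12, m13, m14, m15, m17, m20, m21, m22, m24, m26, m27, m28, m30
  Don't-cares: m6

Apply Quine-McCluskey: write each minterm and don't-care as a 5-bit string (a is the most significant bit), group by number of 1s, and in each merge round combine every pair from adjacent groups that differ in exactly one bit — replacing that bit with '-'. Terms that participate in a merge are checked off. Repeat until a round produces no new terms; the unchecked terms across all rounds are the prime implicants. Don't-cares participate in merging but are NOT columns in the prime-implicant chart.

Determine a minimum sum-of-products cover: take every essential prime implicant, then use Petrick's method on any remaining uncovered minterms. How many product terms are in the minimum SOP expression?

Round 0: 00001✓ 00010✓ 00011✓ 00100✓ 00101✓ 00110✓ 00111✓ 01001✓ 01010✓ 01100✓ 01101✓ 01110✓ 01111✓ 10001✓ 10100✓ 10101✓ 10110✓ 11000✓ 11010✓ 11011✓ 11100✓ 11110✓
Round 1: -0001✓ -0100✓ -0101✓ -0110✓ -1010✓ -1100✓ -1110✓ 0-001✓ 0-010✓ 0-100✓ 0-101✓ 0-110✓ 0-111✓ 00-01✓ 00-10✓ 00-11✓ 000-1✓ 0001-✓ 001-0✓ 001-1✓ 0010-✓ 0011-✓ 01-01✓ 01-10✓ 011-0✓ 011-1✓ 0110-✓ 0111-✓ 1-100✓ 1-110✓ 10-01✓ 101-0✓ 1010-✓ 11-00✓ 11-10✓ 110-0✓ 1101- 111-0✓
Round 2: --100✓ --110✓ -0-01 -01-0✓ -010- -1-10 -11-0✓ 0--01 0--10 0-1-0✓ 0-1-1✓ 0-10-✓ 0-11-✓ 00--1 00-1- 001--✓ 011--✓ 1-1-0✓ 11--0
Round 3: --1-0 0-1--
PIs = {--1-0, -0-01, -010-, -1-10, 0--01, 0--10, 0-1--, 00--1, 00-1-, 11--0, 1101-}
Coverage chart:
  m1: -0-01,0--01,00--1
  m2: 0--10,00-1-
  m3: 00--1,00-1-
  m4: --1-0,-010-,0-1--
  m5: -0-01,-010-,0--01,0-1--,00--1
  m7: 0-1--,00--1,00-1-
  m9: 0--01 ←essential
  m10: -1-10,0--10
  m12: --1-0,0-1--
  m13: 0--01,0-1--
  m14: --1-0,-1-10,0--10,0-1--
  m15: 0-1-- ←essential
  m17: -0-01 ←essential
  m20: --1-0,-010-
  m21: -0-01,-010-
  m22: --1-0 ←essential
  m24: 11--0 ←essential
  m26: -1-10,11--0,1101-
  m27: 1101- ←essential
  m28: --1-0,11--0
  m30: --1-0,-1-10,11--0
Essential: --1-0, -0-01, 0--01, 0-1--, 11--0, 1101-
Petrick residual → -1-10, 00-1-
Min cover (8 terms): ce' + b'd'e + bde' + a'd'e + a'c + a'b'd + abe' + abc'd

8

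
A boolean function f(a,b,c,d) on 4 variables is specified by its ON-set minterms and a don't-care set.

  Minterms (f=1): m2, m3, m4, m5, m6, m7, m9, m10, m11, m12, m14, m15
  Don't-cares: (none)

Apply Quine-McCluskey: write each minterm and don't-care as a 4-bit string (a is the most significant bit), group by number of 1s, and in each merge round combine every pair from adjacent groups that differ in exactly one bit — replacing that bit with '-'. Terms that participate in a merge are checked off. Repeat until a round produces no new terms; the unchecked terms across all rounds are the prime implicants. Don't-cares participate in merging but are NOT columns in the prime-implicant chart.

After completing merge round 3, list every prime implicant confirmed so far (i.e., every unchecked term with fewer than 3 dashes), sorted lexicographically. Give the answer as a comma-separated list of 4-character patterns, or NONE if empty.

-1-0, 01--, 10-1

[col 0] 0010*, 0011*, 0100*, 0101*, 0110*, 0111*, 1001*, 1010*, 1011*, 1100*, 1110*, 1111*
[col 1] -010*, -011*, -100*, -110*, -111*, 0-10*, 0-11*, 001-*, 01-0*, 01-1*, 010-*, 011-*, 1-10*, 1-11*, 10-1, 101-*, 11-0*, 111-*
[col 2] --10*, --11*, -01-*, -1-0, -11-*, 0-1-*, 01--, 1-1-*
[col 3] --1-
Prime implicants: --1-, -1-0, 01--, 10-1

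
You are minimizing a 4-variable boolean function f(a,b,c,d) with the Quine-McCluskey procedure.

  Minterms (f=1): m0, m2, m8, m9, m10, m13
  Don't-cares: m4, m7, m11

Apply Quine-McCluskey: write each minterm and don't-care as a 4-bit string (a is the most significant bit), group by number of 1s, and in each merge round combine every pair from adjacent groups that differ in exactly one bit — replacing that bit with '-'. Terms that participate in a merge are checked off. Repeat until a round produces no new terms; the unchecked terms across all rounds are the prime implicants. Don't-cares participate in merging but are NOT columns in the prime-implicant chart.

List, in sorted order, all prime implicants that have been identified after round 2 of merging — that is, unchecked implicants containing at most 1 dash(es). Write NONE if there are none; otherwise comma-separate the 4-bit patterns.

0-00, 0111, 1-01

size-2^0 implicants → 0000(✓)  0010(✓)  0100(✓)  0111  1000(✓)  1001(✓)  1010(✓)  1011(✓)  1101(✓)
size-2^1 implicants → -000(✓)  -010(✓)  0-00  00-0(✓)  1-01  10-0(✓)  10-1(✓)  100-(✓)  101-(✓)
size-2^2 implicants → -0-0  10--
Unchecked terms (primes): -0-0, 0-00, 0111, 1-01, 10--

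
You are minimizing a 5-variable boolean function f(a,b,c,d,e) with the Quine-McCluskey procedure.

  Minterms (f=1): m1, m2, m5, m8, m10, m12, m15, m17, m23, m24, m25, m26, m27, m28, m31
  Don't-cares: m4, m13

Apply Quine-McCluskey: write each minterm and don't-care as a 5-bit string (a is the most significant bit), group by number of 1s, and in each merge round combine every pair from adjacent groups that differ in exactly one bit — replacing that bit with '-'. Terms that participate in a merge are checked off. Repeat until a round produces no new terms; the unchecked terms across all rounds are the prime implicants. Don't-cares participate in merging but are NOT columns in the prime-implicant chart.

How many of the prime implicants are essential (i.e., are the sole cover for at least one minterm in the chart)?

Round 0: 00001✓ 00010✓ 00100✓ 00101✓ 01000✓ 01010✓ 01100✓ 01101✓ 01111✓ 10001✓ 10111✓ 11000✓ 11001✓ 11010✓ 11011✓ 11100✓ 11111✓
Round 1: -0001 -1000✓ -1010✓ -1100✓ -1111 0-010 0-100✓ 0-101✓ 00-01 0010-✓ 01-00✓ 010-0✓ 011-1 0110-✓ 1-001 1-111 11-00✓ 11-11 110-0✓ 110-1✓ 1100-✓ 1101-✓
Round 2: -1-00 -10-0 0-10- 110--
PIs = {-0001, -1-00, -10-0, -1111, 0-010, 0-10-, 00-01, 011-1, 1-001, 1-111, 11-11, 110--}
Coverage chart:
  m1: -0001,00-01
  m2: 0-010 ←essential
  m5: 0-10-,00-01
  m8: -1-00,-10-0
  m10: -10-0,0-010
  m12: -1-00,0-10-
  m15: -1111,011-1
  m17: -0001,1-001
  m23: 1-111 ←essential
  m24: -1-00,-10-0,110--
  m25: 1-001,110--
  m26: -10-0,110--
  m27: 11-11,110--
  m28: -1-00 ←essential
  m31: -1111,1-111,11-11
Essential: -1-00, 0-010, 1-111

3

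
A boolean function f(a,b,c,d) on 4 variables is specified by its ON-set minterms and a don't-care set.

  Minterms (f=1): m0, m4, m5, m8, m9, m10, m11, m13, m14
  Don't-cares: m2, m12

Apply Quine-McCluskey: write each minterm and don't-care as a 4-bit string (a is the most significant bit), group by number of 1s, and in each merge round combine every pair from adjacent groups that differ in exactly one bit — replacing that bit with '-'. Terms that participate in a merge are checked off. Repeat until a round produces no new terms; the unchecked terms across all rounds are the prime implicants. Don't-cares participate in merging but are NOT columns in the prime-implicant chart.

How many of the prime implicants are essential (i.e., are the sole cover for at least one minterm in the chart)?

[col 0] 0000*, 0010*, 0100*, 0101*, 1000*, 1001*, 1010*, 1011*, 1100*, 1101*, 1110*
[col 1] -000*, -010*, -100*, -101*, 0-00*, 00-0*, 010-*, 1-00*, 1-01*, 1-10*, 10-0*, 10-1*, 100-*, 101-*, 11-0*, 110-*
[col 2] --00, -0-0, -10-, 1--0, 1-0-, 10--
Prime implicants: --00, -0-0, -10-, 1--0, 1-0-, 10--
PI chart (minterm → PIs covering it):
  0 | --00,-0-0
  4 | --00,-10-
  5 | -10-  (sole → essential)
  8 | --00,-0-0,1--0,1-0-,10--
  9 | 1-0-,10--
  10 | -0-0,1--0,10--
  11 | 10--  (sole → essential)
  13 | -10-,1-0-
  14 | 1--0  (sole → essential)
Essential prime implicants: -10-, 1--0, 10--

3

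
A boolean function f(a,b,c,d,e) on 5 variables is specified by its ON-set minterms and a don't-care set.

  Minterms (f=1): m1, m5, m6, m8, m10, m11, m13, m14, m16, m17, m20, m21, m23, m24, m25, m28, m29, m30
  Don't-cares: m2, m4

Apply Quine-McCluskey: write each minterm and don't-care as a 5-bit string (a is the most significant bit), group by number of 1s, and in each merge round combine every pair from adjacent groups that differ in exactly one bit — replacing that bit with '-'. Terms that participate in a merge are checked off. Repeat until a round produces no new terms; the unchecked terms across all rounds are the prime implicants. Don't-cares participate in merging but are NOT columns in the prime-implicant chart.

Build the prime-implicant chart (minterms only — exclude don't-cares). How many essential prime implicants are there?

5

Round 0: 00001✓ 00010✓ 00100✓ 00101✓ 00110✓ 01000✓ 01010✓ 01011✓ 01101✓ 01110✓ 10000✓ 10001✓ 10100✓ 10101✓ 10111✓ 11000✓ 11001✓ 11100✓ 11101✓ 11110✓
Round 1: -0001✓ -0100✓ -0101✓ -1000 -1101✓ -1110 0-010✓ 0-101✓ 0-110✓ 00-01✓ 00-10✓ 001-0 0010-✓ 01-10✓ 010-0 0101- 1-000✓ 1-001✓ 1-100✓ 1-101✓ 10-00✓ 10-01✓ 1000-✓ 101-1 1010-✓ 11-00✓ 11-01✓ 1100-✓ 111-0 1110-✓
Round 2: --101 -0-01 -010- 0--10 1--00✓ 1--01✓ 1-00-✓ 1-10-✓ 10-0-✓ 11-0-✓
Round 3: 1--0-
PIs = {--101, -0-01, -010-, -1000, -1110, 0--10, 001-0, 010-0, 0101-, 1--0-, 101-1, 111-0}
Coverage chart:
  m1: -0-01 ←essential
  m5: --101,-0-01,-010-
  m6: 0--10,001-0
  m8: -1000,010-0
  m10: 0--10,010-0,0101-
  m11: 0101- ←essential
  m13: --101 ←essential
  m14: -1110,0--10
  m16: 1--0- ←essential
  m17: -0-01,1--0-
  m20: -010-,1--0-
  m21: --101,-0-01,-010-,1--0-,101-1
  m23: 101-1 ←essential
  m24: -1000,1--0-
  m25: 1--0- ←essential
  m28: 1--0-,111-0
  m29: --101,1--0-
  m30: -1110,111-0
Essential: --101, -0-01, 0101-, 1--0-, 101-1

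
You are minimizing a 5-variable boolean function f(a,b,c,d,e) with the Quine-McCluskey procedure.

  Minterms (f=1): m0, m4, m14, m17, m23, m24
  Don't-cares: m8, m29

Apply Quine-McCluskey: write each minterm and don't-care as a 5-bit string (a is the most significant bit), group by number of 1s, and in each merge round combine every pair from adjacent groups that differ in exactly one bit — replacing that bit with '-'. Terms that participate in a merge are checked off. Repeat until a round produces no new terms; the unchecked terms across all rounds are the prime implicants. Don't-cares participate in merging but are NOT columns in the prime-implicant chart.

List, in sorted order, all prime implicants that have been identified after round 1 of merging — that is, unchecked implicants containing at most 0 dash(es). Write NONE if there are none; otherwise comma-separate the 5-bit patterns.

Round 0: 00000✓ 00100✓ 01000✓ 01110 10001 10111 11000✓ 11101
Round 1: -1000 0-000 00-00
PIs = {-1000, 0-000, 00-00, 01110, 10001, 10111, 11101}

01110, 10001, 10111, 11101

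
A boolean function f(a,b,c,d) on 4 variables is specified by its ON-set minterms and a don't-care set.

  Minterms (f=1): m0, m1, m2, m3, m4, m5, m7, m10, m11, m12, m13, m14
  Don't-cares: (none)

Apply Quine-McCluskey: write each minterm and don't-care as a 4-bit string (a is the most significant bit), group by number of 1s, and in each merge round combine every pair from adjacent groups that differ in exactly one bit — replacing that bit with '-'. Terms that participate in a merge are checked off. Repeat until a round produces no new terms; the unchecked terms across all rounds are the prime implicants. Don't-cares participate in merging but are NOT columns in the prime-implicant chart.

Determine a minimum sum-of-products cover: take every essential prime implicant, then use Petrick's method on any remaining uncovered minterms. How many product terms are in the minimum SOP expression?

5

Round 0: 0000✓ 0001✓ 0010✓ 0011✓ 0100✓ 0101✓ 0111✓ 1010✓ 1011✓ 1100✓ 1101✓ 1110✓
Round 1: -010✓ -011✓ -100✓ -101✓ 0-00✓ 0-01✓ 0-11✓ 00-0✓ 00-1✓ 000-✓ 001-✓ 01-1✓ 010-✓ 1-10 101-✓ 11-0 110-✓
Round 2: -01- -10- 0--1 0-0- 00--
PIs = {-01-, -10-, 0--1, 0-0-, 00--, 1-10, 11-0}
Coverage chart:
  m0: 0-0-,00--
  m1: 0--1,0-0-,00--
  m2: -01-,00--
  m3: -01-,0--1,00--
  m4: -10-,0-0-
  m5: -10-,0--1,0-0-
  m7: 0--1 ←essential
  m10: -01-,1-10
  m11: -01- ←essential
  m12: -10-,11-0
  m13: -10- ←essential
  m14: 1-10,11-0
Essential: -01-, -10-, 0--1
Petrick residual → 0-0-, 1-10
Min cover (5 terms): b'c + bc' + a'd + a'c' + acd'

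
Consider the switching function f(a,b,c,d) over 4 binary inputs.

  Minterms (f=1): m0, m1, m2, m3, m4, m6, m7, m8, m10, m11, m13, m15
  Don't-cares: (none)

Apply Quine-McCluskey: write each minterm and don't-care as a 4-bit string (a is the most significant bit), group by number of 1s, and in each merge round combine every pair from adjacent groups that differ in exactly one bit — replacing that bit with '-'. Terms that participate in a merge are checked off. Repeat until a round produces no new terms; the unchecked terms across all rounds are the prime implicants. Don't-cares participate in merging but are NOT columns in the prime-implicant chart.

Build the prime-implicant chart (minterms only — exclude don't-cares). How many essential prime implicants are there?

4

Round 0: 0000✓ 0001✓ 0010✓ 0011✓ 0100✓ 0110✓ 0111✓ 1000✓ 1010✓ 1011✓ 1101✓ 1111✓
Round 1: -000✓ -010✓ -011✓ -111✓ 0-00✓ 0-10✓ 0-11✓ 00-0✓ 00-1✓ 000-✓ 001-✓ 01-0✓ 011-✓ 1-11✓ 10-0✓ 101-✓ 11-1
Round 2: --11 -0-0 -01- 0--0 0-1- 00--
PIs = {--11, -0-0, -01-, 0--0, 0-1-, 00--, 11-1}
Coverage chart:
  m0: -0-0,0--0,00--
  m1: 00-- ←essential
  m2: -0-0,-01-,0--0,0-1-,00--
  m3: --11,-01-,0-1-,00--
  m4: 0--0 ←essential
  m6: 0--0,0-1-
  m7: --11,0-1-
  m8: -0-0 ←essential
  m10: -0-0,-01-
  m11: --11,-01-
  m13: 11-1 ←essential
  m15: --11,11-1
Essential: -0-0, 0--0, 00--, 11-1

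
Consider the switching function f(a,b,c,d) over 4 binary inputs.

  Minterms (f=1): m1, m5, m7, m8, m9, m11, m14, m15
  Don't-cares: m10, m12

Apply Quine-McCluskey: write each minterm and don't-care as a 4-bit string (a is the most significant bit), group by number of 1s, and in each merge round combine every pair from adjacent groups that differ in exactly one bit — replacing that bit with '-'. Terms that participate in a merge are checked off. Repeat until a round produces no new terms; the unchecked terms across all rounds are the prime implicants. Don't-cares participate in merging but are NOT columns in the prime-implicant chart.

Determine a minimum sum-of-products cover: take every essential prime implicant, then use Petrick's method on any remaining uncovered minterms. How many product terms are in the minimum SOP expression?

[col 0] 0001*, 0101*, 0111*, 1000*, 1001*, 1010*, 1011*, 1100*, 1110*, 1111*
[col 1] -001, -111, 0-01, 01-1, 1-00*, 1-10*, 1-11*, 10-0*, 10-1*, 100-*, 101-*, 11-0*, 111-*
[col 2] 1--0, 1-1-, 10--
Prime implicants: -001, -111, 0-01, 01-1, 1--0, 1-1-, 10--
PI chart (minterm → PIs covering it):
  1 | -001,0-01
  5 | 0-01,01-1
  7 | -111,01-1
  8 | 1--0,10--
  9 | -001,10--
  11 | 1-1-,10--
  14 | 1--0,1-1-
  15 | -111,1-1-
(no essential prime implicants)
Petrick residual → -001, 01-1, 1--0, 1-1-
Minimum SOP uses 4 PIs: b'c'd + a'bd + ad' + ac

4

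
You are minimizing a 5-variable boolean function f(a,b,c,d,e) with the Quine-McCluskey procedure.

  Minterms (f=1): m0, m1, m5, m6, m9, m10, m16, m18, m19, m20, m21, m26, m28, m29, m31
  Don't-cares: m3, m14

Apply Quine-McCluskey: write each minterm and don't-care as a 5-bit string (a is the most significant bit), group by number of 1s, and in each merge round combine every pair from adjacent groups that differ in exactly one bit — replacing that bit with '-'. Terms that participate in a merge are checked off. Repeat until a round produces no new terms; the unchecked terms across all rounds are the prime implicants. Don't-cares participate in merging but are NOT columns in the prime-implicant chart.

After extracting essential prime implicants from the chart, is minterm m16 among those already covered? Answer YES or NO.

NO

[col 0] 00000*, 00001*, 00011*, 00101*, 00110*, 01001*, 01010*, 01110*, 10000*, 10010*, 10011*, 10100*, 10101*, 11010*, 11100*, 11101*, 11111*
[col 1] -0000, -0011, -0101, -1010, 0-001, 0-110, 00-01, 000-1, 0000-, 01-10, 1-010, 1-100*, 1-101*, 10-00, 100-0, 1001-, 1010-*, 111-1, 1110-*
[col 2] 1-10-
Prime implicants: -0000, -0011, -0101, -1010, 0-001, 0-110, 00-01, 000-1, 0000-, 01-10, 1-010, 1-10-, 10-00, 100-0, 1001-, 111-1
PI chart (minterm → PIs covering it):
  0 | -0000,0000-
  1 | 0-001,00-01,000-1,0000-
  5 | -0101,00-01
  6 | 0-110  (sole → essential)
  9 | 0-001  (sole → essential)
  10 | -1010,01-10
  16 | -0000,10-00,100-0
  18 | 1-010,100-0,1001-
  19 | -0011,1001-
  20 | 1-10-,10-00
  21 | -0101,1-10-
  26 | -1010,1-010
  28 | 1-10-  (sole → essential)
  29 | 1-10-,111-1
  31 | 111-1  (sole → essential)
Essential prime implicants: 0-001, 0-110, 1-10-, 111-1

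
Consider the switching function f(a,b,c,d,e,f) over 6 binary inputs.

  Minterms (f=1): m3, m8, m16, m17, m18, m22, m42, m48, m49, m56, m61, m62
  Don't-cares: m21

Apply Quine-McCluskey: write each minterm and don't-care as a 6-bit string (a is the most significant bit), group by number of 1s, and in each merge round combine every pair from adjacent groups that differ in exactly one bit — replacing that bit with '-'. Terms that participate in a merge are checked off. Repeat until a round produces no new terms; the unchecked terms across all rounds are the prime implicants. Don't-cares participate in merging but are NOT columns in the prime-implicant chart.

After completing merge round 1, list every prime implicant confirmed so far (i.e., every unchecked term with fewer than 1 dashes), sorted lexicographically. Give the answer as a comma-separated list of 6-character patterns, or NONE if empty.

000011, 001000, 101010, 111101, 111110

size-2^0 implicants → 000011  001000  010000(✓)  010001(✓)  010010(✓)  010101(✓)  010110(✓)  101010  110000(✓)  110001(✓)  111000(✓)  111101  111110
size-2^1 implicants → -10000(✓)  -10001(✓)  010-01  010-10  0100-0  01000-(✓)  11-000  11000-(✓)
size-2^2 implicants → -1000-
Unchecked terms (primes): -1000-, 000011, 001000, 010-01, 010-10, 0100-0, 101010, 11-000, 111101, 111110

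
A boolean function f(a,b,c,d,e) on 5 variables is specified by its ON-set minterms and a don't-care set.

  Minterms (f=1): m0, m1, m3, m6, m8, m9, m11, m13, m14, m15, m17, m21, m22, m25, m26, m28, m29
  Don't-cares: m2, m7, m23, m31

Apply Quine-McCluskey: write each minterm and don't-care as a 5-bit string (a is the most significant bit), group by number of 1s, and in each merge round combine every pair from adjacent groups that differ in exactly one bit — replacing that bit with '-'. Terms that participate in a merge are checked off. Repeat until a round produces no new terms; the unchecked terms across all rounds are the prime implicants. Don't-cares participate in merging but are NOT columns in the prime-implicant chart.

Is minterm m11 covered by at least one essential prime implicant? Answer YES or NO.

[col 0] 00000*, 00001*, 00010*, 00011*, 00110*, 00111*, 01000*, 01001*, 01011*, 01101*, 01110*, 01111*, 10001*, 10101*, 10110*, 10111*, 11001*, 11010, 11100*, 11101*, 11111*
[col 1] -0001*, -0110*, -0111*, -1001*, -1101*, -1111*, 0-000*, 0-001*, 0-011*, 0-110*, 0-111*, 00-10*, 00-11*, 000-0*, 000-1*, 0000-*, 0001-*, 0011-*, 01-01*, 01-11*, 010-1*, 0100-*, 011-1*, 0111-*, 1-001*, 1-101*, 1-111*, 10-01*, 101-1*, 1011-*, 11-01*, 111-1*, 1110-
[col 2] --001, --111, -011-, -1-01, -11-1, 0--11, 0-0-1, 0-00-, 0-11-, 00-1-, 000--, 01--1, 1--01, 1-1-1
Prime implicants: --001, --111, -011-, -1-01, -11-1, 0--11, 0-0-1, 0-00-, 0-11-, 00-1-, 000--, 01--1, 1--01, 1-1-1, 11010, 1110-
PI chart (minterm → PIs covering it):
  0 | 0-00-,000--
  1 | --001,0-0-1,0-00-,000--
  3 | 0--11,0-0-1,00-1-,000--
  6 | -011-,0-11-,00-1-
  8 | 0-00-  (sole → essential)
  9 | --001,-1-01,0-0-1,0-00-,01--1
  11 | 0--11,0-0-1,01--1
  13 | -1-01,-11-1,01--1
  14 | 0-11-  (sole → essential)
  15 | --111,-11-1,0--11,0-11-,01--1
  17 | --001,1--01
  21 | 1--01,1-1-1
  22 | -011-  (sole → essential)
  25 | --001,-1-01,1--01
  26 | 11010  (sole → essential)
  28 | 1110-  (sole → essential)
  29 | -1-01,-11-1,1--01,1-1-1,1110-
Essential prime implicants: -011-, 0-00-, 0-11-, 11010, 1110-

NO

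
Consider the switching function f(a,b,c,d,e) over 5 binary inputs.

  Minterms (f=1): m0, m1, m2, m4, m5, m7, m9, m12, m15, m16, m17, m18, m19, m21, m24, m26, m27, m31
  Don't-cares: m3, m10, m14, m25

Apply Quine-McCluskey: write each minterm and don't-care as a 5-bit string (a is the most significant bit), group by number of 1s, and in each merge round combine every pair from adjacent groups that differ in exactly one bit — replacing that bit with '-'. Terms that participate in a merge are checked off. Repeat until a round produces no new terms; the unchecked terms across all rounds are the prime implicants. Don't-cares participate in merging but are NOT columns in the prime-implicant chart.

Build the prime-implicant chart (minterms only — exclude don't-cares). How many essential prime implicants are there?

3

Round 0: 00000✓ 00001✓ 00010✓ 00011✓ 00100✓ 00101✓ 00111✓ 01001✓ 01010✓ 01100✓ 01110✓ 01111✓ 10000✓ 10001✓ 10010✓ 10011✓ 10101✓ 11000✓ 11001✓ 11010✓ 11011✓ 11111✓
Round 1: -0000✓ -0001✓ -0010✓ -0011✓ -0101✓ -1001✓ -1010✓ -1111 0-001✓ 0-010✓ 0-100 0-111 00-00✓ 00-01✓ 00-11✓ 000-0✓ 000-1✓ 0000-✓ 0001-✓ 001-1✓ 0010-✓ 01-10 011-0 0111- 1-000✓ 1-001✓ 1-010✓ 1-011✓ 10-01✓ 100-0✓ 100-1✓ 1000-✓ 1001-✓ 11-11 110-0✓ 110-1✓ 1100-✓ 1101-✓
Round 2: --001 --010 -0-01 -00-0✓ -00-1✓ -000-✓ -001-✓ 00--1 00-0- 000--✓ 1-0-0✓ 1-0-1✓ 1-00-✓ 1-01-✓ 100--✓ 110--✓
Round 3: -00-- 1-0--
PIs = {--001, --010, -0-01, -00--, -1111, 0-100, 0-111, 00--1, 00-0-, 01-10, 011-0, 0111-, 1-0--, 11-11}
Coverage chart:
  m0: -00--,00-0-
  m1: --001,-0-01,-00--,00--1,00-0-
  m2: --010,-00--
  m4: 0-100,00-0-
  m5: -0-01,00--1,00-0-
  m7: 0-111,00--1
  m9: --001 ←essential
  m12: 0-100,011-0
  m15: -1111,0-111,0111-
  m16: -00--,1-0--
  m17: --001,-0-01,-00--,1-0--
  m18: --010,-00--,1-0--
  m19: -00--,1-0--
  m21: -0-01 ←essential
  m24: 1-0-- ←essential
  m26: --010,1-0--
  m27: 1-0--,11-11
  m31: -1111,11-11
Essential: --001, -0-01, 1-0--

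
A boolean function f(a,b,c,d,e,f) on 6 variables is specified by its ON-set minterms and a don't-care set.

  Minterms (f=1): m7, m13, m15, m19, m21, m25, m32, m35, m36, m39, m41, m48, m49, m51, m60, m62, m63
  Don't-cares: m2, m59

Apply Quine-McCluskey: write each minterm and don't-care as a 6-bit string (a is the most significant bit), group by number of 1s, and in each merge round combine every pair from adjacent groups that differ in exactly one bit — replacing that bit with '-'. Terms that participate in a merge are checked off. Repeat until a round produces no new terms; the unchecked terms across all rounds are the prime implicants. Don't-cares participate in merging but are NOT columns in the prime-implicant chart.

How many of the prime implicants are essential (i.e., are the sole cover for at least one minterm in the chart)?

size-2^0 implicants → 000010  000111(✓)  001101(✓)  001111(✓)  010011(✓)  010101  011001  100000(✓)  100011(✓)  100100(✓)  100111(✓)  101001  110000(✓)  110001(✓)  110011(✓)  111011(✓)  111100(✓)  111110(✓)  111111(✓)
size-2^1 implicants → -00111  -10011  00-111  0011-1  1-0000  1-0011  100-00  100-11  11-011  1100-1  11000-  111-11  1111-0  11111-
Unchecked terms (primes): -00111, -10011, 00-111, 000010, 0011-1, 010101, 011001, 1-0000, 1-0011, 100-00, 100-11, 101001, 11-011, 1100-1, 11000-, 111-11, 1111-0, 11111-
Minterm coverage:
  m7 ⊆ -00111,00-111
  m13 ⊆ 0011-1 [E]
  m15 ⊆ 00-111,0011-1
  m19 ⊆ -10011 [E]
  m21 ⊆ 010101 [E]
  m25 ⊆ 011001 [E]
  m32 ⊆ 1-0000,100-00
  m35 ⊆ 1-0011,100-11
  m36 ⊆ 100-00 [E]
  m39 ⊆ -00111,100-11
  m41 ⊆ 101001 [E]
  m48 ⊆ 1-0000,11000-
  m49 ⊆ 1100-1,11000-
  m51 ⊆ -10011,1-0011,11-011,1100-1
  m60 ⊆ 1111-0 [E]
  m62 ⊆ 1111-0,11111-
  m63 ⊆ 111-11,11111-
E = {-10011, 0011-1, 010101, 011001, 100-00, 101001, 1111-0}

7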